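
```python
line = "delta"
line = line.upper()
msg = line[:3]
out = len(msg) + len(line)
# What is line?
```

Trace:
`line = "delta"` → line = 'delta'
`line = line.upper()` → line = 'DELTA'
`msg = line[:3]` → msg = 'DEL'
`out = len(msg) + len(line)` → out = 8
So line = 'DELTA'

Answer: 'DELTA'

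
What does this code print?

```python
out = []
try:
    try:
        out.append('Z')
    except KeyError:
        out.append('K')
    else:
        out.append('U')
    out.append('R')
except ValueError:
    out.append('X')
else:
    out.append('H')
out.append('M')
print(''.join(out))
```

Execution trace: 'Z' (inner try body, no exception) → 'U' (inner else) → 'R' (try body, no exception) → 'H' (else) → 'M' (after the try/except). Output: ZURHM

Answer: ZURHM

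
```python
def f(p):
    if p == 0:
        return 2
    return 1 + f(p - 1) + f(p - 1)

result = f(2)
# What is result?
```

f(p) = 1 + 2·f(p-1), f(0)=2. Closed form: (2+1)·2^2 - 1 = 11.

Answer: 11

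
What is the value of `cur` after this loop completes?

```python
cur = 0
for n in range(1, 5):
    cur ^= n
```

XOR of 1 to 4
`cur` takes the values: 0 → 1 → 3 → 0 → 4

Answer: 4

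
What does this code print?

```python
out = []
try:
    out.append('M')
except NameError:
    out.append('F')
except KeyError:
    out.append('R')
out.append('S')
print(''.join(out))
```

Execution trace: 'M' (try body, no exception) → 'S' (after the try/except). Output: MS

Answer: MS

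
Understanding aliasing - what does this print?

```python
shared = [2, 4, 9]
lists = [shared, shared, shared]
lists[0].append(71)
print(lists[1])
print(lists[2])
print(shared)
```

Key concept: list of same reference.
Step by step:
`shared = [2, 4, 9]` → shared = [2, 4, 9]
`lists = [shared, shared, shared]` → lists = [[2, 4, 9], [2, 4, 9], [2, 4, 9]]
`lists[0].append(71)` → shared = [2, 4, 9, 71]; lists = [[2, 4, 9, 71], [2, 4, 9, 71], [2, 4, 9, 71]]
`print(lists[1])` → prints [2, 4, 9, 71]
`print(lists[2])` → prints [2, 4, 9, 71]
`print(shared)` → prints [2, 4, 9, 71]

Answer:
[2, 4, 9, 71]
[2, 4, 9, 71]
[2, 4, 9, 71]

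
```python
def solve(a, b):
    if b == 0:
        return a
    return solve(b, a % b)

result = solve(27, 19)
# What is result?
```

solve(27, 19) -> solve(19, 8) -> solve(8, 3) -> solve(3, 2) -> solve(2, 1) -> solve(1, 0) -> 1

Answer: 1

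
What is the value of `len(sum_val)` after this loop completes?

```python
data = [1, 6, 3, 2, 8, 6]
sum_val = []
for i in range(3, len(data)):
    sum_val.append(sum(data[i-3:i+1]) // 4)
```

Number of 4-element averages
`sum_val` takes the values: [] → [3] → [3, 4] → [3, 4, 4]
So `len(sum_val)` = 3

Answer: 3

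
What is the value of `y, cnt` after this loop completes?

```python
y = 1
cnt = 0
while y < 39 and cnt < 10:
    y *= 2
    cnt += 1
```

Double until >= 39 or 10 iterations
`y, cnt` takes the values: (1, 0) → (2, 0) → (2, 1) → (4, 1) → (4, 2) → (8, 2) → (8, 3) → (16, 3) → (16, 4) → (32, 4) → (32, 5) → (64, 5) → (64, 6)

Answer: 64, 6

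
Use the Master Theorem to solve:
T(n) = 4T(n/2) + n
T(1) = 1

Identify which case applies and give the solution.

a=4, b=2, f(n)=n. log_2(4) = 2. Since c=1 < 2, Case 1 applies: T(n) = Θ(n^log_b(a)) = O(n^2).

Answer: O(n^2) - Case 1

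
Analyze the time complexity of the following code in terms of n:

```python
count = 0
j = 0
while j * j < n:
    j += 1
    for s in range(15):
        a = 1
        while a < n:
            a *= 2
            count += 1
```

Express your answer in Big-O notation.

Each loop level contributes: √n × 1 × log n. Multiplying the contributions gives O(√n log n).

Answer: O(√n log n)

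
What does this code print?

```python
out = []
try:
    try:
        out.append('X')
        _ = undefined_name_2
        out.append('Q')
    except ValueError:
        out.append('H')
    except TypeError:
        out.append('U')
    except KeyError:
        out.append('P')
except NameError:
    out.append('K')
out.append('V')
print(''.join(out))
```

Execution trace: 'X' (try body) → 'K' (outer except NameError) → 'V' (after the try/except). Output: XKV

Answer: XKV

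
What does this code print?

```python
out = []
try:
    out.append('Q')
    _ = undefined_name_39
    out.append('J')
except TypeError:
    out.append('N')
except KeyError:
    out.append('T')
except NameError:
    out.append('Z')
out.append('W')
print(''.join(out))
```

Execution trace: 'Q' (try body) → 'Z' (except NameError) → 'W' (after the try/except). Output: QZW

Answer: QZW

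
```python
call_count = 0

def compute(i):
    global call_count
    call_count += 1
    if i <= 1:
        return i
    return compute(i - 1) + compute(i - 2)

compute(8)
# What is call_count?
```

Calls(i) = 1 + Calls(i-1) + Calls(i-2); Calls(0)=Calls(1)=1. For i=8 this gives 67.

Answer: 67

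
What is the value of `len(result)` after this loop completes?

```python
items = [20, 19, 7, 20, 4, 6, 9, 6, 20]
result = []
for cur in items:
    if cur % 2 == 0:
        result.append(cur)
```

Count even numbers in [20, 19, 7, 20, 4, 6, 9, 6, 20]
`result` takes the values: [] → [20] → [20, 20] → [20, 20, 4] → [20, 20, 4, 6] → [20, 20, 4, 6, 6] → [20, 20, 4, 6, 6, 20]
So `len(result)` = 6

Answer: 6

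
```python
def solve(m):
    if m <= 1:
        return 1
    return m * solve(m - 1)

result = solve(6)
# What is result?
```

solve(6) = 6 * 5 * 4 * 3 * 2 * 1 = 720

Answer: 720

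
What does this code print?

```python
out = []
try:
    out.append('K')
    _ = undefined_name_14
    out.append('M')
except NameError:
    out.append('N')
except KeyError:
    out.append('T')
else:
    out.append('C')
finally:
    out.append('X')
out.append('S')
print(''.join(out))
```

Execution trace: 'K' (try body) → 'N' (except NameError) → 'X' (finally) → 'S' (after the try/except). Output: KNXS

Answer: KNXS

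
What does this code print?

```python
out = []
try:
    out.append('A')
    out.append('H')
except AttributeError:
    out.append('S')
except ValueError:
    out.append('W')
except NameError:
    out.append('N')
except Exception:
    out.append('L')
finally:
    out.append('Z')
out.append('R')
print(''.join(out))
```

Execution trace: 'A' (try body) → 'H' (try body, no exception) → 'Z' (finally) → 'R' (after the try/except). Output: AHZR

Answer: AHZR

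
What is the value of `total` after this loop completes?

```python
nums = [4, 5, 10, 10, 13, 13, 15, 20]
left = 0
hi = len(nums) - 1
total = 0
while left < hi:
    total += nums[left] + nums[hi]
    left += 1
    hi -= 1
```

Sum of pairs from ends
`total` takes the values: 0 → 24 → 44 → 67 → 90

Answer: 90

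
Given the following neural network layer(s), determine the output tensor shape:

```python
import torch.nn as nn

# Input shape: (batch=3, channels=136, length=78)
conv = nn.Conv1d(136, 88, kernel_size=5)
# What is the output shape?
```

Input: (3, 136, 78) -> Output: (3, 88, 74)

Answer: (3, 88, 74)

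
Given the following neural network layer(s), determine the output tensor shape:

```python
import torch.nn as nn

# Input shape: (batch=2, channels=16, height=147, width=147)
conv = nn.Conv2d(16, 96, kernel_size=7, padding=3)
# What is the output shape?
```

Input: (2, 16, 147, 147) -> Output: (2, 96, 147, 147)

Answer: (2, 96, 147, 147)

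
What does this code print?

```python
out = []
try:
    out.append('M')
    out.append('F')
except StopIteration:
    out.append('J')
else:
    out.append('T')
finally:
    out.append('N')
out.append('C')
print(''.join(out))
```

Execution trace: 'M' (try body) → 'F' (try body, no exception) → 'T' (else) → 'N' (finally) → 'C' (after the try/except). Output: MFTNC

Answer: MFTNC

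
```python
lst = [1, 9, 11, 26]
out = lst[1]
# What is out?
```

Trace:
`lst = [1, 9, 11, 26]` → lst = [1, 9, 11, 26]
`out = lst[1]` → out = 9
So out = 9

Answer: 9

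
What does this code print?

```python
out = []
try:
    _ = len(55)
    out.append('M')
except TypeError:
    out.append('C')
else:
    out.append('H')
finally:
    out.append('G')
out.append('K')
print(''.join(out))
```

Execution trace: 'C' (except TypeError) → 'G' (finally) → 'K' (after the try/except). Output: CGK

Answer: CGK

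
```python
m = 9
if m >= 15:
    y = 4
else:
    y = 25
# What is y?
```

Trace:
`m = 9` → m = 9
`if m >= 15: ...` → m >= 15 is False, take else branch → y = 25
So y = 25

Answer: 25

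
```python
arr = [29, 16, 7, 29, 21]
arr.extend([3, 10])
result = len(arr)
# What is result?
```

Trace:
`arr = [29, 16, 7, 29, 21]` → arr = [29, 16, 7, 29, 21]
`arr.extend([3, 10])` → arr = [29, 16, 7, 29, 21, 3, 10]
`result = len(arr)` → result = 7
So result = 7

Answer: 7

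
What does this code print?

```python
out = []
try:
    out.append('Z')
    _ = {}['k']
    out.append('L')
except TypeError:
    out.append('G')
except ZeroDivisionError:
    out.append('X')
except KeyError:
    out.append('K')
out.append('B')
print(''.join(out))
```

Execution trace: 'Z' (try body) → 'K' (except KeyError) → 'B' (after the try/except). Output: ZKB

Answer: ZKB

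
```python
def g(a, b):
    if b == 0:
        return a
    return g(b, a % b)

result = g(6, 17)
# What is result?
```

g(6, 17) -> g(17, 6) -> g(6, 5) -> g(5, 1) -> g(1, 0) -> 1

Answer: 1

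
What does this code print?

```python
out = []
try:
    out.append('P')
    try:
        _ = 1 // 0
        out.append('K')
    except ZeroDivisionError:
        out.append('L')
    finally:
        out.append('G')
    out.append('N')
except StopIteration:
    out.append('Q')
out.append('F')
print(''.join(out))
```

Execution trace: 'P' (try body) → 'L' (inner except ZeroDivisionError) → 'G' (inner finally) → 'N' (try body, no exception) → 'F' (after the try/except). Output: PLGNF

Answer: PLGNF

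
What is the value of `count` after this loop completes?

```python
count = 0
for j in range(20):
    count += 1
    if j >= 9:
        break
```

Loop breaks when j reaches 9, count is 10
`count` takes the values: 0 → 1 → 2 → 3 → 4 → 5 → 6 → 7 → 8 → 9 → 10

Answer: 10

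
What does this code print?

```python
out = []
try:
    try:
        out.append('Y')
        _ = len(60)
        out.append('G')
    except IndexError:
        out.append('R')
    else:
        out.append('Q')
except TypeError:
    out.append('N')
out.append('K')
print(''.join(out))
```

Execution trace: 'Y' (try body) → 'N' (outer except TypeError) → 'K' (after the try/except). Output: YNK

Answer: YNK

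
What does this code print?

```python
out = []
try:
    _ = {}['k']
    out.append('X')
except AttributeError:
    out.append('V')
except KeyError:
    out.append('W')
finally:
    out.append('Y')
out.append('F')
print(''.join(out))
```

Execution trace: 'W' (except KeyError) → 'Y' (finally) → 'F' (after the try/except). Output: WYF

Answer: WYF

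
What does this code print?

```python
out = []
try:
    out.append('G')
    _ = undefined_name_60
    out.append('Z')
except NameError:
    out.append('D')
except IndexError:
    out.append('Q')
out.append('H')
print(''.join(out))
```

Execution trace: 'G' (try body) → 'D' (except NameError) → 'H' (after the try/except). Output: GDH

Answer: GDH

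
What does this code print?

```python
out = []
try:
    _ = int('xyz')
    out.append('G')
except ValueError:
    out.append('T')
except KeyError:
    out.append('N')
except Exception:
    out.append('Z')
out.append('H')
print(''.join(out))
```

Execution trace: 'T' (except ValueError) → 'H' (after the try/except). Output: TH

Answer: TH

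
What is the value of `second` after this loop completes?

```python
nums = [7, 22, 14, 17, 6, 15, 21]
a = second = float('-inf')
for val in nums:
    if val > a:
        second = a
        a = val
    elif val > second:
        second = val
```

Second largest (with repeats) in [7, 22, 14, 17, 6, 15, 21]
`second` takes the values: -inf → 7 → 14 → 17 → 21

Answer: 21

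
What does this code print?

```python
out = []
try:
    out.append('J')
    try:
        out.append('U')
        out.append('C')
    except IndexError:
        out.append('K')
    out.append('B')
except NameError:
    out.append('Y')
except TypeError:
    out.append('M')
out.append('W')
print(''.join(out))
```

Execution trace: 'J' (try body) → 'U' (inner try body) → 'C' (inner try body, no exception) → 'B' (try body, no exception) → 'W' (after the try/except). Output: JUCBW

Answer: JUCBW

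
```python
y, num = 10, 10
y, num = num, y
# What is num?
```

Trace:
`y, num = 10, 10` → y = 10; num = 10
`y, num = num, y` → y = 10; num = 10
So num = 10

Answer: 10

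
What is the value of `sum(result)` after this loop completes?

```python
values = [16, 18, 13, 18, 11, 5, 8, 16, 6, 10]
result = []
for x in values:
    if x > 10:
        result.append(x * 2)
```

Sum of doubled values > 10
`result` takes the values: [] → [32] → [32, 36] → [32, 36, 26] → [32, 36, 26, 36] → [32, 36, 26, 36, 22] → [32, 36, 26, 36, 22, 32]
So `sum(result)` = 184

Answer: 184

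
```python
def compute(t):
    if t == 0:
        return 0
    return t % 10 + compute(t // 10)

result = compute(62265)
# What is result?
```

Sum of digits of 62265: 5 + 6 + 2 + 2 + 6 = 21

Answer: 21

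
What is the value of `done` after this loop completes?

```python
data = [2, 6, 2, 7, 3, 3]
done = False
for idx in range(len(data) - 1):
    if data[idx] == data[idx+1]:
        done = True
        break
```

Check consecutive duplicates in [2, 6, 2, 7, 3, 3]
`done` takes the values: False → True

Answer: True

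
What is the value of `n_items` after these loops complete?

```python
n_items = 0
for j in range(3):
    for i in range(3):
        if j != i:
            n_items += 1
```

3² - 3 (exclude diagonal)
`n_items` takes the values: 0 → 1 → 2 → 3 → 4 → 5 → 6

Answer: 6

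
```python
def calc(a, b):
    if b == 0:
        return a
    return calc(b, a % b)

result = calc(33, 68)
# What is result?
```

calc(33, 68) -> calc(68, 33) -> calc(33, 2) -> calc(2, 1) -> calc(1, 0) -> 1

Answer: 1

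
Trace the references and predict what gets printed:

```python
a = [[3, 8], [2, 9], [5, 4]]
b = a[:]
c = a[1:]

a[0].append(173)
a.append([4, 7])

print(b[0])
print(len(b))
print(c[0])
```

Key concept: slice with nested mutation.
Step by step:
`a = [[3, 8], [2, 9], [5, 4]]` → a = [[3, 8], [2, 9], [5, 4]]
`b = a[:]` → b = [[3, 8], [2, 9], [5, 4]]
`c = a[1:]` → c = [[2, 9], [5, 4]]
`a[0].append(173)` → a = [[3, 8, 173], [2, 9], [5, 4]]; b = [[3, 8, 173], [2, 9], [5, 4]]
`a.append([4, 7])` → a = [[3, 8, 173], [2, 9], [5, 4], [4, 7]]
`print(b[0])` → prints [3, 8, 173]
`print(len(b))` → prints 3
`print(c[0])` → prints [2, 9]

Answer:
[3, 8, 173]
3
[2, 9]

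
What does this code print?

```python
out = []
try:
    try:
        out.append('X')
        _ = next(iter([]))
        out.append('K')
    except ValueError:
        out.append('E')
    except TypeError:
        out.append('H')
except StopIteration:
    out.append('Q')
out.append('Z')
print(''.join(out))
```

Execution trace: 'X' (try body) → 'Q' (outer except StopIteration) → 'Z' (after the try/except). Output: XQZ

Answer: XQZ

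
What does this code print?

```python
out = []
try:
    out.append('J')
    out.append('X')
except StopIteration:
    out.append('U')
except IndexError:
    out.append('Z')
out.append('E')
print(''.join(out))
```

Execution trace: 'J' (try body) → 'X' (try body, no exception) → 'E' (after the try/except). Output: JXE

Answer: JXE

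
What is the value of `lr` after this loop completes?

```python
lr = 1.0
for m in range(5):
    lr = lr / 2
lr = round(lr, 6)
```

Halving LR 5 times: 1 / 2^5
`lr` takes the values: 1.0 → 0.5 → 0.25 → 0.125 → 0.0625 → 0.03125

Answer: 0.03125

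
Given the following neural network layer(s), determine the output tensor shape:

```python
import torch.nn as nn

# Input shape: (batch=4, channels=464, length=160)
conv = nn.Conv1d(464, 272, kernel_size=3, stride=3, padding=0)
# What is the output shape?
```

Input: (4, 464, 160) -> Output: (4, 272, 53)

Answer: (4, 272, 53)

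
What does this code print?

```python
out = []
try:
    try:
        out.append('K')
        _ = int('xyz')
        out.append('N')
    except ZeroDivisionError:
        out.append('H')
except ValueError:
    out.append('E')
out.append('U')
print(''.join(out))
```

Execution trace: 'K' (try body) → 'E' (outer except ValueError) → 'U' (after the try/except). Output: KEU

Answer: KEU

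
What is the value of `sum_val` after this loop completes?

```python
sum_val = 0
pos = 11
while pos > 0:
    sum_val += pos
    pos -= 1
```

Sum 11 down to 1
`sum_val` takes the values: 0 → 11 → 21 → 30 → 38 → 45 → 51 → 56 → 60 → 63 → 65 → 66

Answer: 66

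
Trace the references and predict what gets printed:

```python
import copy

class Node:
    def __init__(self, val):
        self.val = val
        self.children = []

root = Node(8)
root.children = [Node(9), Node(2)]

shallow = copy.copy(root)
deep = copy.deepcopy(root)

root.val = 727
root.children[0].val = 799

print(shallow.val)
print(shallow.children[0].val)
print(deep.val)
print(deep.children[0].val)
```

Key concept: deep copy with custom objects.
Step by step:
`root = Node(8)` → root = Node(val=8, children=[])
`root.children = [Node(9), Node(2)]` → root = Node(val=8, children=[Node(val=9, children=[]), Node(val=2, children=[])])
`shallow = copy.copy(root)` → shallow = Node(val=8, children=[Node(val=9, children=[]), Node(val=2, children=[])])
`deep = copy.deepcopy(root)` → deep = Node(val=8, children=[Node(val=9, children=[]), Node(val=2, children=[])])
`root.val = 727` → root = Node(val=727, children=[Node(val=9, children=[]), Node(val=2, children=[])])
`root.children[0].val = 799` → root = Node(val=727, children=[Node(val=799, children=[]), Node(val=2, children=[])]); shallow = Node(val=8, children=[Node(val=799, children=[]), Node(val=2, children=[])])
`print(shallow.val)` → prints 8
`print(shallow.children[0].val)` → prints 799
`print(deep.val)` → prints 8
`print(deep.children[0].val)` → prints 9

Answer:
8
799
8
9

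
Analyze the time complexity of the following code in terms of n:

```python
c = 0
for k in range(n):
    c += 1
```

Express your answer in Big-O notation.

Each loop level contributes: n. Multiplying the contributions gives O(n).

Answer: O(n)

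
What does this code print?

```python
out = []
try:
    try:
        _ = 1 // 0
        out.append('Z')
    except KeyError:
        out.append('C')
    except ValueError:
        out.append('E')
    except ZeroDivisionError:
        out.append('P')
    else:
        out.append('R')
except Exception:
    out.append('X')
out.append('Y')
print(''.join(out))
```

Execution trace: 'P' (inner except ZeroDivisionError) → 'Y' (after the try/except). Output: PY

Answer: PY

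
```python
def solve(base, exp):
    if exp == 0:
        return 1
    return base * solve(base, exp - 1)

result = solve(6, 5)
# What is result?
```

solve(6, 5) = 6 * 6 * 6 * 6 * 6 = 7776

Answer: 7776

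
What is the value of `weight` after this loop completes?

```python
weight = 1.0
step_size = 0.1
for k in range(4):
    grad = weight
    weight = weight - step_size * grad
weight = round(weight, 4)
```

Gradient descent: w = 1.0 * (1 - 0.1)^4
`weight` takes the values: 1.0 → 0.9 → 0.81 → 0.729 → 0.6561

Answer: 0.6561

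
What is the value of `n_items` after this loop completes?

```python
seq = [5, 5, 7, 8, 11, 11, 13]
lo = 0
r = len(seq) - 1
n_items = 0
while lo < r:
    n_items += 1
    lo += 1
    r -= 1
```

Iterations until pointers meet (list length 7)
`n_items` takes the values: 0 → 1 → 2 → 3

Answer: 3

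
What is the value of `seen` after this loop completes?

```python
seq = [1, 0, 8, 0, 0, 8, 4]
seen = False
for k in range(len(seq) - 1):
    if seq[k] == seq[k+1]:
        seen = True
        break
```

Check consecutive duplicates in [1, 0, 8, 0, 0, 8, 4]
`seen` takes the values: False → True

Answer: True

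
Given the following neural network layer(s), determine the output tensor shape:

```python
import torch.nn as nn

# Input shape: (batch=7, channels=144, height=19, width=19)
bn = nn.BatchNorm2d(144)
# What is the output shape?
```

Input: (7, 144, 19, 19) -> Output: (7, 144, 19, 19)

Answer: (7, 144, 19, 19)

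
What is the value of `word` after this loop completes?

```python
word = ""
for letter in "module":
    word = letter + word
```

Reverse 'module'
`word` takes the values: "" → "m" → "om" → "dom" → "udom" → "ludom" → "eludom"

Answer: "eludom"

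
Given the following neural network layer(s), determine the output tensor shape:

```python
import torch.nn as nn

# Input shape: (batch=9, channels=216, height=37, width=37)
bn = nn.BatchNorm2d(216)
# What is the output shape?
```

Input: (9, 216, 37, 37) -> Output: (9, 216, 37, 37)

Answer: (9, 216, 37, 37)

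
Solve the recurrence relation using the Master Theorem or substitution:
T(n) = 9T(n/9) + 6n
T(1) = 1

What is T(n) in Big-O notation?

By Master Theorem: a=9, b=9, f(n)=6n. Since log_9(9) = 1 and f(n) = Θ(n^1), Case 2 applies. T(n) = O(n log n).

Answer: O(n log n)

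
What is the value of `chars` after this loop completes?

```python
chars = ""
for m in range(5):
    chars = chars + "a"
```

Repeat 'a' 5 times
`chars` takes the values: "" → "a" → "aa" → "aaa" → "aaaa" → "aaaaa"

Answer: "aaaaa"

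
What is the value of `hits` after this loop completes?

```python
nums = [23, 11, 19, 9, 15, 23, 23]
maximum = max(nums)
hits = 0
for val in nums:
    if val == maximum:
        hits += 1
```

Count of max value 23 in [23, 11, 19, 9, 15, 23, 23]
`hits` takes the values: 0 → 1 → 2 → 3

Answer: 3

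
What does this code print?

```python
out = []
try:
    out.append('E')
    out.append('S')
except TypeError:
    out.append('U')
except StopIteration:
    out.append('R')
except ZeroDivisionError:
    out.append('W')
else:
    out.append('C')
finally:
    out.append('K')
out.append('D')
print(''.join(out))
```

Execution trace: 'E' (try body) → 'S' (try body, no exception) → 'C' (else) → 'K' (finally) → 'D' (after the try/except). Output: ESCKD

Answer: ESCKD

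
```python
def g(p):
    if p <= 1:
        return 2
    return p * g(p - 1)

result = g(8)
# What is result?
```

g(8) = 8 * 7 * 6 * 5 * 4 * 3 * 2 * 2 = 80640

Answer: 80640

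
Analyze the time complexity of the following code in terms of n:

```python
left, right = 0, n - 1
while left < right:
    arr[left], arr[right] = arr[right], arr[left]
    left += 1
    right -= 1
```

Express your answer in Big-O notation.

This is In-place array reversal. Time complexity: O(n).

Answer: O(n)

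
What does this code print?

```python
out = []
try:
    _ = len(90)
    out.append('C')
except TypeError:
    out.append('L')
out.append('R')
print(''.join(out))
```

Execution trace: 'L' (except TypeError) → 'R' (after the try/except). Output: LR

Answer: LR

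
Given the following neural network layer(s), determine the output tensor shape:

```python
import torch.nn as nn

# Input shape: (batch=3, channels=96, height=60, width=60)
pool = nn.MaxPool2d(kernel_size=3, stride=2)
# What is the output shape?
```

Input: (3, 96, 60, 60) -> Output: (3, 96, 29, 29)

Answer: (3, 96, 29, 29)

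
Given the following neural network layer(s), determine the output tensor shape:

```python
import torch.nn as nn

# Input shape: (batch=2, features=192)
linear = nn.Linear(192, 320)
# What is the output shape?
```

Input: (2, 192) -> Output: (2, 320)

Answer: (2, 320)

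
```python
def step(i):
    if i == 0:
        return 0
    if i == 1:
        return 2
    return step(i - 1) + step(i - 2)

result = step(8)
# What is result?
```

Build up from base cases: step(0)=0, step(1)=2, step(2)=2, step(3)=4, step(4)=6, step(5)=10, step(6)=16, ..., step(8)=42

Answer: 42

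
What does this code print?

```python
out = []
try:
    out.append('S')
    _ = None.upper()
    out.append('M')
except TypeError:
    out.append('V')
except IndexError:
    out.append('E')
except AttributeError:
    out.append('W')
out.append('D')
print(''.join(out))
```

Execution trace: 'S' (try body) → 'W' (except AttributeError) → 'D' (after the try/except). Output: SWD

Answer: SWD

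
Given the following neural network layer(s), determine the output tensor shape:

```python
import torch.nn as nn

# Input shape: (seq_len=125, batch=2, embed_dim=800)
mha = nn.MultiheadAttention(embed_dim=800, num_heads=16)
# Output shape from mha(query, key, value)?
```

Input: (125, 2, 800) -> Output: (125, 2, 800)

Answer: (125, 2, 800)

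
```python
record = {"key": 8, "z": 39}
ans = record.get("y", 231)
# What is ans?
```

Trace:
`record = {"key": 8, "z": 39}` → record = {'key': 8, 'z': 39}
`ans = record.get("y", 231)` → ans = 231
So ans = 231

Answer: 231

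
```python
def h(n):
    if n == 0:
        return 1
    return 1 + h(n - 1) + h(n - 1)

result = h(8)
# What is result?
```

h(n) = 1 + 2·h(n-1), h(0)=1. Closed form: (1+1)·2^8 - 1 = 511.

Answer: 511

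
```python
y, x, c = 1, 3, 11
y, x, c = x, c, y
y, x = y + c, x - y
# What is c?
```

Trace:
`y, x, c = 1, 3, 11` → y = 1; x = 3; c = 11
`y, x, c = x, c, y` → y = 3; x = 11; c = 1
`y, x = y + c, x - y` → y = 4; x = 8
So c = 1

Answer: 1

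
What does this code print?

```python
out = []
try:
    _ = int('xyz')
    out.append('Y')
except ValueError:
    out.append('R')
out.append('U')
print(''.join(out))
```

Execution trace: 'R' (except ValueError) → 'U' (after the try/except). Output: RU

Answer: RU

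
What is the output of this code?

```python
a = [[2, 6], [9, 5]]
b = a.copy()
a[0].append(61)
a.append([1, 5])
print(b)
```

Key concept: shallow copy with nested lists.
Step by step:
`a = [[2, 6], [9, 5]]` → a = [[2, 6], [9, 5]]
`b = a.copy()` → b = [[2, 6], [9, 5]]
`a[0].append(61)` → a = [[2, 6, 61], [9, 5]]; b = [[2, 6, 61], [9, 5]]
`a.append([1, 5])` → a = [[2, 6, 61], [9, 5], [1, 5]]
`print(b)` → prints [[2, 6, 61], [9, 5]]

Answer: [[2, 6, 61], [9, 5]]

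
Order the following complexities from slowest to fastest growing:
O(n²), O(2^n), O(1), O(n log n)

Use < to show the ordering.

Ordered by growth rate: O(1) < O(n log n) < O(n²) < O(2^n)

Answer: O(1) < O(n log n) < O(n²) < O(2^n)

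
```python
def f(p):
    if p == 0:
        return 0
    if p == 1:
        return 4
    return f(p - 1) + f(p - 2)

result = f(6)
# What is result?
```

Build up from base cases: f(0)=0, f(1)=4, f(2)=4, f(3)=8, f(4)=12, f(5)=20, f(6)=32

Answer: 32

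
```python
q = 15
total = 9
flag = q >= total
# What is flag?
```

Trace:
`q = 15` → q = 15
`total = 9` → total = 9
`flag = q >= total` → flag = True
So flag = True

Answer: True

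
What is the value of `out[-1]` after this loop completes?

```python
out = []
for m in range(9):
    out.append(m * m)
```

Last element of squares 0 to 8
`out` takes the values: [] → [0] → [0, 1] → [0, 1, 4] → [0, 1, 4, 9] → [0, 1, 4, 9, 16] → [0, 1, 4, 9, 16, 25] → [0, 1, 4, 9, 16, 25, 36] → [0, 1, 4, 9, 16, 25, 36, 49] → [0, 1, 4, 9, 16, 25, 36, 49, 64]
So `out[-1]` = 64

Answer: 64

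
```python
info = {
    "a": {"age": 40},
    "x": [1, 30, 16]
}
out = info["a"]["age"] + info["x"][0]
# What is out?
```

Trace:
`info = { ...` → info = {'a': {'age': 40}, 'x': [1, 30, 16]}
`out = info["a"]["age"] + info["x"][0]` → out = 41
So out = 41

Answer: 41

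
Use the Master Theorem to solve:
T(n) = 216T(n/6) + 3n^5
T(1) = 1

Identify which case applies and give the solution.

a=216, b=6, f(n)=3n^5. log_6(216) = 3. Since c=5 > 3 and the regularity condition holds (216(n/6)^5 = (216/6^5)n^5 with 216/6^5 < 1), Case 3 applies: T(n) = Θ(f(n)) = O(n^5).

Answer: O(n^5) - Case 3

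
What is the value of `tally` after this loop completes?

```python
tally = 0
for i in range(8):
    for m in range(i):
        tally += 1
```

Triangle number: 0+1+2+...+7
`tally` takes the values: 0 → 1 → 2 → 3 → 4 → 5 → 6 → 7 → 8 → 9 → 10 → 11 → 12 → 13 → 14 → 15 → 16 → 17 → 18 → 19 → 20 → 21 → 22 → 23 → 24 → 25 → 26 → 27 → 28

Answer: 28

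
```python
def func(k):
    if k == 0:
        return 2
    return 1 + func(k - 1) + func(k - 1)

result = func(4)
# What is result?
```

func(k) = 1 + 2·func(k-1), func(0)=2. Closed form: (2+1)·2^4 - 1 = 47.

Answer: 47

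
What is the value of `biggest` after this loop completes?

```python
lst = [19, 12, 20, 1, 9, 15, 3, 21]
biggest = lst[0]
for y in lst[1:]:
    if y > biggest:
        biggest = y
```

Maximum of [19, 12, 20, 1, 9, 15, 3, 21]
`biggest` takes the values: 19 → 20 → 21

Answer: 21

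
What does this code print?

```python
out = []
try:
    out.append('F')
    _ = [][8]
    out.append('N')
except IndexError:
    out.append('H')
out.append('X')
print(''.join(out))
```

Execution trace: 'F' (try body) → 'H' (except IndexError) → 'X' (after the try/except). Output: FHX

Answer: FHX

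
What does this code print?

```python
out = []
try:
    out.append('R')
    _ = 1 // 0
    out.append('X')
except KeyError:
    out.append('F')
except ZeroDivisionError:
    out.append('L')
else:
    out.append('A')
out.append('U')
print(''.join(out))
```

Execution trace: 'R' (try body) → 'L' (except ZeroDivisionError) → 'U' (after the try/except). Output: RLU

Answer: RLU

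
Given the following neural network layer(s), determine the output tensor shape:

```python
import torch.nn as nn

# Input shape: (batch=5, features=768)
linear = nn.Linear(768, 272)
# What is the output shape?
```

Input: (5, 768) -> Output: (5, 272)

Answer: (5, 272)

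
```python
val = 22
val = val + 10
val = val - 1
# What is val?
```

Trace:
`val = 22` → val = 22
`val = val + 10` → val = 32
`val = val - 1` → val = 31
So val = 31

Answer: 31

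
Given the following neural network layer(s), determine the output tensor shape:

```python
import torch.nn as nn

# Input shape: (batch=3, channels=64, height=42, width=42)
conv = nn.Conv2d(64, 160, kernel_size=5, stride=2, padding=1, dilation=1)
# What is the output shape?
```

Input: (3, 64, 42, 42) -> Output: (3, 160, 20, 20)

Answer: (3, 160, 20, 20)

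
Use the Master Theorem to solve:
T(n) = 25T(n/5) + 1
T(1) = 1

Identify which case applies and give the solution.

a=25, b=5, f(n)=1. log_5(25) = 2. Since c=0 < 2, Case 1 applies: T(n) = Θ(n^log_b(a)) = O(n^2).

Answer: O(n^2) - Case 1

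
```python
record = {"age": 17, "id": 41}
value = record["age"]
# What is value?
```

Trace:
`record = {"age": 17, "id": 41}` → record = {'age': 17, 'id': 41}
`value = record["age"]` → value = 17
So value = 17

Answer: 17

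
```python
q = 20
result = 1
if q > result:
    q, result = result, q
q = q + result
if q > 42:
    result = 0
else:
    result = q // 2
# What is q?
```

Trace:
`q = 20` → q = 20
`result = 1` → result = 1
`if q > result: ...` → q > result is True → q = 1; result = 20
`q = q + result` → q = 21
`if q > 42: ...` → q > 42 is False, take else branch → result = 10
So q = 21

Answer: 21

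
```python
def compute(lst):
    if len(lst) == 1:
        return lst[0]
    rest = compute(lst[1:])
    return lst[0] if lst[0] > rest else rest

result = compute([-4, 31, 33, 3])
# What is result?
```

Recursive max over [-4, 31, 33, 3] = 33

Answer: 33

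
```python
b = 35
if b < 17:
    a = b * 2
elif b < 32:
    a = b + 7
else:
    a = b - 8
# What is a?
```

Trace:
`b = 35` → b = 35
`if b < 17: ...` → b < 17 is False, b < 32 is False, take else branch → a = 27
So a = 27

Answer: 27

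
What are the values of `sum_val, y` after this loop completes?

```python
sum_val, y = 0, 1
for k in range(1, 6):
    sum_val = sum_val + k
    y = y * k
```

Sum and factorial of 1 to 5
`sum_val, y` takes the values: (0, 1) → (1, 1) → (3, 1) → (3, 2) → (6, 2) → (6, 6) → (10, 6) → (10, 24) → (15, 24) → (15, 120)

Answer: 15, 120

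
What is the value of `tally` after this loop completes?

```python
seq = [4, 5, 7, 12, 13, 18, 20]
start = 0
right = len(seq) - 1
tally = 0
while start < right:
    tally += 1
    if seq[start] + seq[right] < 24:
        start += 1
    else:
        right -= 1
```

Steps to find pair summing to 24
`tally` takes the values: 0 → 1 → 2 → 3 → 4 → 5 → 6

Answer: 6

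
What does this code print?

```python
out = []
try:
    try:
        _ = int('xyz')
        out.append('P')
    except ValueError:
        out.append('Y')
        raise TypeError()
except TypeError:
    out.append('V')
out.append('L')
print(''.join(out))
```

Execution trace: 'Y' (inner except ValueError) → 'V' (outer except TypeError) → 'L' (after the try/except). Output: YVL

Answer: YVL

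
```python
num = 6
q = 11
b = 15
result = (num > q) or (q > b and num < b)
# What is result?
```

Trace:
`num = 6` → num = 6
`q = 11` → q = 11
`b = 15` → b = 15
`result = (num > q) or (q > b and num < b)` → result = False
So result = False

Answer: False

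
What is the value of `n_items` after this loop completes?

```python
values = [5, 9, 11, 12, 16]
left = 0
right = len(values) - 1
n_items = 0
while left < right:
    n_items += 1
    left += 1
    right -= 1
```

Iterations until pointers meet (list length 5)
`n_items` takes the values: 0 → 1 → 2

Answer: 2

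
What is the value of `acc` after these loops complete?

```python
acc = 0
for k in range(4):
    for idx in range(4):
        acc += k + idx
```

Sum of all k+idx for k,idx in 4x4
`acc` takes the values: 0 → 1 → 3 → 6 → 7 → 9 → 12 → 16 → 18 → 21 → 25 → 30 → 33 → 37 → 42 → 48

Answer: 48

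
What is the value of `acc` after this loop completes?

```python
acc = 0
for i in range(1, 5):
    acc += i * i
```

Sum of squares 1² to 4² = 30
`acc` takes the values: 0 → 1 → 5 → 14 → 30

Answer: 30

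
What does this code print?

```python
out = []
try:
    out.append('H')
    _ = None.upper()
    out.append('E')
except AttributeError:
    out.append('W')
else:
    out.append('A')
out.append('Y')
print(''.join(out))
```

Execution trace: 'H' (try body) → 'W' (except AttributeError) → 'Y' (after the try/except). Output: HWY

Answer: HWY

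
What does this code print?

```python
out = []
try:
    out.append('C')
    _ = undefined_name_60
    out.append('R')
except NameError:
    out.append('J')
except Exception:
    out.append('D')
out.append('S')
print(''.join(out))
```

Execution trace: 'C' (try body) → 'J' (except NameError) → 'S' (after the try/except). Output: CJS

Answer: CJS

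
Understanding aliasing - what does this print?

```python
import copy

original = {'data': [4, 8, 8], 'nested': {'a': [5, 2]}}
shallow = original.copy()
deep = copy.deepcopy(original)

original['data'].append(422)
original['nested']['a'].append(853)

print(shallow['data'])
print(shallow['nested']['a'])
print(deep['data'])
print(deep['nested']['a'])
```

Key concept: comparing shallow vs deep copy.
Step by step:
`original = {'data': [4, 8, 8], 'nested': {'a': [5, 2]}}` → original = {'data': [4, 8, 8], 'nested': {'a': [5, 2]}}
`shallow = original.copy()` → shallow = {'data': [4, 8, 8], 'nested': {'a': [5, 2]}}
`deep = copy.deepcopy(original)` → deep = {'data': [4, 8, 8], 'nested': {'a': [5, 2]}}
`original['data'].append(422)` → original = {'data': [4, 8, 8, 422], 'nested': {'a': [5, 2]}}; shallow = {'data': [4, 8, 8, 422], 'nested': {'a': [5, 2]}}
`original['nested']['a'].append(853)` → original = {'data': [4, 8, 8, 422], 'nested': {'a': [5, 2, 853]}}; shallow = {'data': [4, 8, 8, 422], 'nested': {'a': [5, 2, 853]}}
`print(shallow['data'])` → prints [4, 8, 8, 422]
`print(shallow['nested']['a'])` → prints [5, 2, 853]
`print(deep['data'])` → prints [4, 8, 8]
`print(deep['nested']['a'])` → prints [5, 2]

Answer:
[4, 8, 8, 422]
[5, 2, 853]
[4, 8, 8]
[5, 2]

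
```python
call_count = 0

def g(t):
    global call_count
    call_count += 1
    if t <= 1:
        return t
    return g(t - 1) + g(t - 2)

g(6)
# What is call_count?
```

Calls(t) = 1 + Calls(t-1) + Calls(t-2); Calls(0)=Calls(1)=1. For t=6 this gives 25.

Answer: 25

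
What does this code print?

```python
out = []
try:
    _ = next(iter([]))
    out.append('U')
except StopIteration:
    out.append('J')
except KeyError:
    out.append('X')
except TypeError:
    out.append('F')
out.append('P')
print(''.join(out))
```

Execution trace: 'J' (except StopIteration) → 'P' (after the try/except). Output: JP

Answer: JP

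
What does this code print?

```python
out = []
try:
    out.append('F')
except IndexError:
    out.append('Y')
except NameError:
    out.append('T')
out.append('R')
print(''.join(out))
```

Execution trace: 'F' (try body, no exception) → 'R' (after the try/except). Output: FR

Answer: FR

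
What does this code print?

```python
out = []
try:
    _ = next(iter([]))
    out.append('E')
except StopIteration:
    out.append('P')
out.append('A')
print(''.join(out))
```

Execution trace: 'P' (except StopIteration) → 'A' (after the try/except). Output: PA

Answer: PA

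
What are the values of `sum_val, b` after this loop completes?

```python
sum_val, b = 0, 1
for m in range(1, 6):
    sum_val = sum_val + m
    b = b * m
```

Sum and factorial of 1 to 5
`sum_val, b` takes the values: (0, 1) → (1, 1) → (3, 1) → (3, 2) → (6, 2) → (6, 6) → (10, 6) → (10, 24) → (15, 24) → (15, 120)

Answer: 15, 120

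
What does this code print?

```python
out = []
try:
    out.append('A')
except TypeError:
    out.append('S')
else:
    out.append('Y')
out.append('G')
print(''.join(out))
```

Execution trace: 'A' (try body, no exception) → 'Y' (else) → 'G' (after the try/except). Output: AYG

Answer: AYG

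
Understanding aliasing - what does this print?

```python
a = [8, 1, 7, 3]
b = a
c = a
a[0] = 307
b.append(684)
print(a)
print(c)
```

Key concept: multiple aliases.
Step by step:
`a = [8, 1, 7, 3]` → a = [8, 1, 7, 3]
`b = a` → b = [8, 1, 7, 3] (same object as a)
`c = a` → c = [8, 1, 7, 3] (same object as a, b)
`a[0] = 307` → a = [307, 1, 7, 3] (same object as b, c); b = [307, 1, 7, 3] (same object as a, c); c = [307, 1, 7, 3] (same object as a, b)
`b.append(684)` → a = [307, 1, 7, 3, 684] (same object as b, c); b = [307, 1, 7, 3, 684] (same object as a, c); c = [307, 1, 7, 3, 684] (same object as a, b)
`print(a)` → prints [307, 1, 7, 3, 684]
`print(c)` → prints [307, 1, 7, 3, 684]

Answer:
[307, 1, 7, 3, 684]
[307, 1, 7, 3, 684]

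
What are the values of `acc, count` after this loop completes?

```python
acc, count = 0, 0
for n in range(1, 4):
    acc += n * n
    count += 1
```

Sum of squares and count
`acc, count` takes the values: (0, 0) → (1, 0) → (1, 1) → (5, 1) → (5, 2) → (14, 2) → (14, 3)

Answer: 14, 3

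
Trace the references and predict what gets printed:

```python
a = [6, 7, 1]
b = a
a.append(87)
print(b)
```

Key concept: basic list aliasing.
Step by step:
`a = [6, 7, 1]` → a = [6, 7, 1]
`b = a` → b = [6, 7, 1] (same object as a)
`a.append(87)` → a = [6, 7, 1, 87] (same object as b); b = [6, 7, 1, 87] (same object as a)
`print(b)` → prints [6, 7, 1, 87]

Answer: [6, 7, 1, 87]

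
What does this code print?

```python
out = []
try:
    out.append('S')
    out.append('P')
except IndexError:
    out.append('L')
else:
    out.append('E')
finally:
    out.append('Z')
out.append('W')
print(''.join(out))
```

Execution trace: 'S' (try body) → 'P' (try body, no exception) → 'E' (else) → 'Z' (finally) → 'W' (after the try/except). Output: SPEZW

Answer: SPEZW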